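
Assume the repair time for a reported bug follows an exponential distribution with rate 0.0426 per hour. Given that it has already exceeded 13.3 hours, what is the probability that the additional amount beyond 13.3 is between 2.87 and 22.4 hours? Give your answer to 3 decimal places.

Memoryless: the residual past 13.3 is again Exp(λ).
P(2.87 < residual < 22.4) = e^(−λ·2.87) − e^(−λ·22.4) = 0.88492 − 0.38510 ≈ 0.500.

0.500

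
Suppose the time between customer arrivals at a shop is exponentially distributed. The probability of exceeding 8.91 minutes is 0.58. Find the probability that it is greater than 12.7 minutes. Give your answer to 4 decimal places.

e^(−λ·8.91) = 0.58 ⇒ λ = −ln(0.58)/8.91 = 0.0611366.
P(X > 12.7) = e^(−0.0611366·12.7) = e^(−0.77643) ≈ 0.4600.

0.4600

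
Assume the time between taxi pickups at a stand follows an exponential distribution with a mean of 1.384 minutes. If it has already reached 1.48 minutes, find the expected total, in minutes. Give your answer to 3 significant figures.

2.86

The rate is λ = 1/1.384 = 0.722543 per minute.
By memorylessness, E[X | X > 1.48] = 1.48 + 1/λ = 1.48 + 1.384 = 2.864 minutes.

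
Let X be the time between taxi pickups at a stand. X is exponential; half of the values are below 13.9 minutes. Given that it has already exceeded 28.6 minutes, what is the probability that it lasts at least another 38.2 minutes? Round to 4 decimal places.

0.1488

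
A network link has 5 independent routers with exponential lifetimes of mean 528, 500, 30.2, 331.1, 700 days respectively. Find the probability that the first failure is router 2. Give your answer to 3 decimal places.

Rates: λ_i = 1/mean_i → 0.00189394, 0.002, 0.0331126, 0.00302024, 0.00142857; Σλ = 0.0414553.
P(router 2 first) = λ_2/Σλ = 0.002/0.0414553 ≈ 0.048.

0.048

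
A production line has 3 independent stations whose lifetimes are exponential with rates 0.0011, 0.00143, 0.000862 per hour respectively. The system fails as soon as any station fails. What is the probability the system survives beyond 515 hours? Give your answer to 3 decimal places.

0.174

The time to first failure is exponential with rate Σλ = 0.0011 + 0.00143 + 0.000862 = 0.003392.
P(min > 515) = e^(−0.003392·515) = e^(−1.7469) ≈ 0.174.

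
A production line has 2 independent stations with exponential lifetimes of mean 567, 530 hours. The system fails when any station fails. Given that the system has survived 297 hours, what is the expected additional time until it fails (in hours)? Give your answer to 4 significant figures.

273.9

First-failure rate Σλ = 1/567 + 1/530 = 0.00365046.
By memorylessness the expected residual is 1/Σλ = 273.938 hours, regardless of the 297 already elapsed.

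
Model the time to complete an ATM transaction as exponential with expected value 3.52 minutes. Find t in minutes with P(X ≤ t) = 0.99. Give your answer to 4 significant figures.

16.21

The rate is λ = 1/3.52 = 0.284091 per minute.
Set 1 − e^(−λt) = 0.99, so t = −ln(0.01)/λ = 4.6052/0.284091 ≈ 16.2102 minutes.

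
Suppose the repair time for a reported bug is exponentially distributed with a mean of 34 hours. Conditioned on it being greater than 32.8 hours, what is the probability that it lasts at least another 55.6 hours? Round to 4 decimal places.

0.1949

The rate is λ = 1/34 = 0.0294118 per hour.
By the memoryless property, P(X > 32.8+55.6 | X > 32.8) = P(X > 55.6).
P(X > 55.6) = e^(−1.6353) ≈ 0.1949.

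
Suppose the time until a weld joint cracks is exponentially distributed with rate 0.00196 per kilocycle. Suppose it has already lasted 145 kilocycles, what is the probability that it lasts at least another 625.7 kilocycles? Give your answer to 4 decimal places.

By the memoryless property, P(X > 145+625.7 | X > 145) = P(X > 625.7).
P(X > 625.7) = e^(−1.2264) ≈ 0.2934.

0.2934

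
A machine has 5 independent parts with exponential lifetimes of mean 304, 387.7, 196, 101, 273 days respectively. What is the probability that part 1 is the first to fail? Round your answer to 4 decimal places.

0.1341

Rates: λ_i = 1/mean_i → 0.00328947, 0.00257931, 0.00510204, 0.00990099, 0.003663; Σλ = 0.0245348.
P(part 1 first) = λ_1/Σλ = 0.00328947/0.0245348 ≈ 0.1341.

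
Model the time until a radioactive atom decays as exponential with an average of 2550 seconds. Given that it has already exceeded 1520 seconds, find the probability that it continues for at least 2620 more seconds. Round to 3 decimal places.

0.358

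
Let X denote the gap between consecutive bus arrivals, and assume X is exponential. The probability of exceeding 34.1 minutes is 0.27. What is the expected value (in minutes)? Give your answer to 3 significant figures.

26.0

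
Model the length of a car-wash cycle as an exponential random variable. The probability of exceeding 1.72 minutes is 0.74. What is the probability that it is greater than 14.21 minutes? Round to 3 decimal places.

e^(−λ·1.72) = 0.74 ⇒ λ = −ln(0.74)/1.72 = 0.175061.
P(X > 14.21) = e^(−0.175061·14.21) = e^(−2.4876) ≈ 0.083.

0.083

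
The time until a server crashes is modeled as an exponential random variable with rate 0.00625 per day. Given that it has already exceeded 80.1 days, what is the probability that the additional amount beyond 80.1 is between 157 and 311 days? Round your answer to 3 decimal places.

0.232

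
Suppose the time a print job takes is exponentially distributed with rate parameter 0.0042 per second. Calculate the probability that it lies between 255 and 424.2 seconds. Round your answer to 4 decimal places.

0.1743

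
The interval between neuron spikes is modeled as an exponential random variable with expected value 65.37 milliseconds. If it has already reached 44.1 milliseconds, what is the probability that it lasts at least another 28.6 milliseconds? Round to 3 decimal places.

0.646

The rate is λ = 1/65.37 = 0.0152975 per millisecond.
By the memoryless property, P(X > 44.1+28.6 | X > 44.1) = P(X > 28.6).
P(X > 28.6) = e^(−0.43751) ≈ 0.646.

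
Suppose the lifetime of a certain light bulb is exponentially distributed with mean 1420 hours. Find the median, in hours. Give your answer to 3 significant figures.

The rate is λ = 1/1420 = 0.000704225 per hour.
Set 1 − e^(−λt) = 0.5, so t = −ln(0.5)/λ = 0.69315/0.000704225 ≈ 984.269 hours.

984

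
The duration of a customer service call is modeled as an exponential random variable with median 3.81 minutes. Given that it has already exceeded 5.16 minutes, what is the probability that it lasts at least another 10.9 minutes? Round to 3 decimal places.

For an exponential, median = ln(2)/λ, so λ = ln 2 / 3.81 = 0.181928 per minute.
By the memoryless property, P(X > 5.16+10.9 | X > 5.16) = P(X > 10.9).
P(X > 10.9) = e^(−1.983) ≈ 0.138.

0.138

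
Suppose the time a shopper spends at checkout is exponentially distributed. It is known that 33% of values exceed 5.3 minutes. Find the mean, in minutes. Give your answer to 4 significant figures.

e^(−λ·5.3) = 0.33 ⇒ λ = −ln(0.33)/5.3 = 0.209182.
Mean = 1/λ = 4.78053 minutes.

4.781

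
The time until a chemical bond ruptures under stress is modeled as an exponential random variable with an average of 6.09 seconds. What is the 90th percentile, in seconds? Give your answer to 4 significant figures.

14.02

The rate is λ = 1/6.09 = 0.164204 per second.
Set 1 − e^(−λt) = 0.9, so t = −ln(0.1)/λ = 2.3026/0.164204 ≈ 14.0227 seconds.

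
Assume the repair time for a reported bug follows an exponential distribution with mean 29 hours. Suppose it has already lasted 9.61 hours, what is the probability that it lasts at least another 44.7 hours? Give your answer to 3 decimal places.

0.214

The rate is λ = 1/29 = 0.0344828 per hour.
The exponential is memoryless, so the remaining time is again Exp(λ): the condition X > 9.61 is irrelevant.
P(X > 44.7) = e^(−1.5414) ≈ 0.214.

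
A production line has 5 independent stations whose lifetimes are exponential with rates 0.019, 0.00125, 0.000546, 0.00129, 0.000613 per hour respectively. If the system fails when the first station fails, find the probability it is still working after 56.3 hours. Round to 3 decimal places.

0.279

The time to first failure is exponential with rate Σλ = 0.019 + 0.00125 + 0.000546 + 0.00129 + 0.000613 = 0.022699.
P(min > 56.3) = e^(−0.022699·56.3) = e^(−1.278) ≈ 0.279.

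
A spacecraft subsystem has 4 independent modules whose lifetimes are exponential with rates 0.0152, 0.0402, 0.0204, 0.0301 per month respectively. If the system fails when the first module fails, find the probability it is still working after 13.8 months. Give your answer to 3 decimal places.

0.232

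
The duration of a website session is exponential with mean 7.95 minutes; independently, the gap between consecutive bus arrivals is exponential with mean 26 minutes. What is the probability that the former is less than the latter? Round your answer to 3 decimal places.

0.766

λ_1 = 1/7.95 = 0.125786, λ_2 = 1/26 = 0.0384615.
For independent exponentials, P(the former < the latter) = λ_1/(λ_1+λ_2) = 0.125786/0.164248 ≈ 0.766.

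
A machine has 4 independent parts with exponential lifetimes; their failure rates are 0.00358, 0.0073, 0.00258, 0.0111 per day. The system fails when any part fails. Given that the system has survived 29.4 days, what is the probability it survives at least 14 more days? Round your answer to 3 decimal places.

0.709

Time to first failure ~ Exp(Σλ) with Σλ = 0.02456.
By memorylessness, P(T > 29.4+14 | T > 29.4) = P(T > 14) = e^(−0.02456·14) ≈ 0.709.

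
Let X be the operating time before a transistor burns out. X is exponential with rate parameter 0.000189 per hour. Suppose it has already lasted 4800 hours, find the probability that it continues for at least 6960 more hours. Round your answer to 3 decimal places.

0.268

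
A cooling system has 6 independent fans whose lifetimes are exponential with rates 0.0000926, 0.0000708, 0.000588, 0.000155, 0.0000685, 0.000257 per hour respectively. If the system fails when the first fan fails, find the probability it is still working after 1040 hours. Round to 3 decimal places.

The time to first failure is exponential with rate Σλ = 0.0000926 + 0.0000708 + 0.000588 + 0.000155 + 0.0000685 + 0.000257 = 0.0012319.
P(min > 1040) = e^(−0.0012319·1040) = e^(−1.2812) ≈ 0.278.

0.278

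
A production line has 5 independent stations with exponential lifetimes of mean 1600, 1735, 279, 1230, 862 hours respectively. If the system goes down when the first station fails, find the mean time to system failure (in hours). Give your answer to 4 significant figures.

148.0

The first failure time is exponential with rate Σλ_i = 1/1600 + 1/1735 + 1/279 + 1/1230 + 1/862 = 0.0067587 per hour.
E[min] = 1/Σλ = 1/0.0067587 = 147.957 hours.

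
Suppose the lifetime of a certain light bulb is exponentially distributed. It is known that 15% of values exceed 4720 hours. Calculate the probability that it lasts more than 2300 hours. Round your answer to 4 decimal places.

e^(−λ·4720) = 0.15 ⇒ λ = −ln(0.15)/4720 = 0.000401932.
P(X > 2300) = e^(−0.000401932·2300) = e^(−0.92444) ≈ 0.3968.

0.3968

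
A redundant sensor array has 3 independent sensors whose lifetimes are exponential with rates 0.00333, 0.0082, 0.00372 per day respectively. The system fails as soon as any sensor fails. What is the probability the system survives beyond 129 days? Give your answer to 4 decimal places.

The time to first failure is exponential with rate Σλ = 0.00333 + 0.0082 + 0.00372 = 0.01525.
P(min > 129) = e^(−0.01525·129) = e^(−1.9673) ≈ 0.1398.

0.1398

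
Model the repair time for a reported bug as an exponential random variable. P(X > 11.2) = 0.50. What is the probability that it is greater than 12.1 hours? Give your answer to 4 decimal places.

e^(−λ·11.2) = 0.50 ⇒ λ = −ln(0.50)/11.2 = 0.0618881.
P(X > 12.1) = e^(−0.0618881·12.1) = e^(−0.74885) ≈ 0.4729.

0.4729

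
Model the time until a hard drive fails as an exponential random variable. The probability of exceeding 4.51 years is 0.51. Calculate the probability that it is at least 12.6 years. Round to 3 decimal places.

0.152

e^(−λ·4.51) = 0.51 ⇒ λ = −ln(0.51)/4.51 = 0.1493.
P(X > 12.6) = e^(−0.1493·12.6) = e^(−1.8812) ≈ 0.152.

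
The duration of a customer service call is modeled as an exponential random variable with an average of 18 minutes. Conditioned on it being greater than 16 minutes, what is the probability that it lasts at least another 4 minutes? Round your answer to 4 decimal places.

The rate is λ = 1/18 = 0.0555556 per minute.
The exponential is memoryless, so the remaining time is again Exp(λ): the condition X > 16 is irrelevant.
P(X > 4) = e^(−0.22222) ≈ 0.8007.

0.8007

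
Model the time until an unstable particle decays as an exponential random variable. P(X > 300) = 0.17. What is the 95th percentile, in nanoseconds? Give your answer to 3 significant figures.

e^(−λ·300) = 0.17 ⇒ λ = −ln(0.17)/300 = 0.00590652.
95th percentile: 1 − e^(−λt) = 0.95, t = −ln(0.05)/λ = 507.191 nanoseconds.

507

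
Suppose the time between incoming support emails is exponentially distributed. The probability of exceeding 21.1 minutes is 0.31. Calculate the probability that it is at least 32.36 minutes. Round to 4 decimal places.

0.1659

e^(−λ·21.1) = 0.31 ⇒ λ = −ln(0.31)/21.1 = 0.0555063.
P(X > 32.36) = e^(−0.0555063·32.36) = e^(−1.7962) ≈ 0.1659.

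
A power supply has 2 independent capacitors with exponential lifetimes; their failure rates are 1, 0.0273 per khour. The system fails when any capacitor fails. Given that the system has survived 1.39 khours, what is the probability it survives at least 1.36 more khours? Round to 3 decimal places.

Time to first failure ~ Exp(Σλ) with Σλ = 1.0273.
By memorylessness, P(T > 1.39+1.36 | T > 1.39) = P(T > 1.36) = e^(−1.0273·1.36) ≈ 0.247.

0.247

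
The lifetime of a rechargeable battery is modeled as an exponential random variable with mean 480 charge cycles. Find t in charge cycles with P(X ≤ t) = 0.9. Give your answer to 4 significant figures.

The rate is λ = 1/480 = 0.00208333 per charge cycle.
Set 1 − e^(−λt) = 0.9, so t = −ln(0.1)/λ = 2.3026/0.00208333 ≈ 1105.24 charge cycles.

1105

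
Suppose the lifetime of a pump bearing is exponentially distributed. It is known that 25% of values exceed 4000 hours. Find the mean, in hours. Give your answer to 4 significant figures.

e^(−λ·4000) = 0.25 ⇒ λ = −ln(0.25)/4000 = 0.000346574.
Mean = 1/λ = 2885.39 hours.

2885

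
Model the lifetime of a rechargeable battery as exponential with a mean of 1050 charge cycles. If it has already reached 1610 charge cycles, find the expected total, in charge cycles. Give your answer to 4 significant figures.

2660

The rate is λ = 1/1050 = 0.000952381 per charge cycle.
By memorylessness, E[X | X > 1610] = 1610 + 1/λ = 1610 + 1050 = 2660 charge cycles.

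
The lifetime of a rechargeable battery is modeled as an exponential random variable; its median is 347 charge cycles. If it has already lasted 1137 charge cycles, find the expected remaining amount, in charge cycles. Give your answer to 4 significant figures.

500.6

For an exponential, median = ln(2)/λ, so λ = ln 2 / 347 = 0.00199754 per charge cycle.
By memorylessness, the remaining amount past any threshold is again Exp(λ) with mean 1/λ = 500.615 charge cycles.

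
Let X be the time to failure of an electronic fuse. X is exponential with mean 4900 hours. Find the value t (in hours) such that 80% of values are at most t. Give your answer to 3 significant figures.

7890

The rate is λ = 1/4900 = 0.000204082 per hour.
Set 1 − e^(−λt) = 0.8, so t = −ln(0.2)/λ = 1.6094/0.000204082 ≈ 7886.25 hours.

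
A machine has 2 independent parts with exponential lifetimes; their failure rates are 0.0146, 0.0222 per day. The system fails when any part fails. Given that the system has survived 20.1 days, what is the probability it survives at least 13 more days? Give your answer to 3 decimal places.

0.620

Time to first failure ~ Exp(Σλ) with Σλ = 0.0368.
By memorylessness, P(T > 20.1+13 | T > 20.1) = P(T > 13) = e^(−0.0368·13) ≈ 0.620.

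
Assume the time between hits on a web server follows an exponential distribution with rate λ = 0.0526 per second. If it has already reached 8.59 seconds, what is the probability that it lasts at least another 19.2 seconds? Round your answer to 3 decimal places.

P(X > s+t | X > s) = e^(−λ(s+t))/e^(−λs) = e^(−λt), independent of s = 8.59.
P(X > 19.2) = e^(−1.0099) ≈ 0.364.

0.364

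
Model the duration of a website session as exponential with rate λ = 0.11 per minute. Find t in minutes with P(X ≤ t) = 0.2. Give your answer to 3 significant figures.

2.03

Set 1 − e^(−λt) = 0.2, so t = −ln(0.8)/λ = 0.22314/0.11 ≈ 2.02858 minutes.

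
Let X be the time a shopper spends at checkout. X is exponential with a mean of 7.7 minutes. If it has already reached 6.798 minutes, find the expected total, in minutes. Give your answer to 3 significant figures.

The rate is λ = 1/7.7 = 0.12987 per minute.
By memorylessness, E[X | X > 6.798] = 6.798 + 1/λ = 6.798 + 7.7 = 14.498 minutes.

14.5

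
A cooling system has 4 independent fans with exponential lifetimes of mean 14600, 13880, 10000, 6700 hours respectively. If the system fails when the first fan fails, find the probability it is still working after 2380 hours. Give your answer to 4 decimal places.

0.3955

The first failure time is exponential with rate Σλ_i = 1/14600 + 1/13880 + 1/10000 + 1/6700 = 0.000389793 per hour.
P(min > 2380) = e^(−0.000389793·2380) = e^(−0.92771) ≈ 0.3955.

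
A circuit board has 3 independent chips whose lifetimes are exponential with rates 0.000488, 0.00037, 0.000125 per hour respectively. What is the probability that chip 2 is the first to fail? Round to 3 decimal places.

The time to first failure is exponential with rate Σλ = 0.000488 + 0.00037 + 0.000125 = 0.000983.
P(chip 2 first) = λ_2/Σλ = 0.00037/0.000983 ≈ 0.376.

0.376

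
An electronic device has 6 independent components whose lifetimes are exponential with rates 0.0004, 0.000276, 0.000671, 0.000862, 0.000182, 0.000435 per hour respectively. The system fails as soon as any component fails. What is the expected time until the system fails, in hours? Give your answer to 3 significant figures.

The time to first failure is exponential with rate Σλ = 0.0004 + 0.000276 + 0.000671 + 0.000862 + 0.000182 + 0.000435 = 0.002826.
E[min] = 1/Σλ = 1/0.002826 = 353.857 hours.

354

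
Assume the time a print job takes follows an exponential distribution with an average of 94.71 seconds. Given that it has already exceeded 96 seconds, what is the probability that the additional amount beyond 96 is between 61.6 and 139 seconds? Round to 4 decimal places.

The rate is λ = 1/94.71 = 0.0105585 per second.
Memoryless: the residual past 96 is again Exp(λ).
P(61.6 < residual < 139) = e^(−λ·61.6) − e^(−λ·139) = 0.52183 − 0.23047 ≈ 0.2914.

0.2914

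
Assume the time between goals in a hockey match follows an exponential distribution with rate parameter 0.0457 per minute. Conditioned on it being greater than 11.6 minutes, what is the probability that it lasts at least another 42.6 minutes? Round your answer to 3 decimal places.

0.143

P(X > s+t | X > s) = e^(−λ(s+t))/e^(−λs) = e^(−λt), independent of s = 11.6.
P(X > 42.6) = e^(−1.9468) ≈ 0.143.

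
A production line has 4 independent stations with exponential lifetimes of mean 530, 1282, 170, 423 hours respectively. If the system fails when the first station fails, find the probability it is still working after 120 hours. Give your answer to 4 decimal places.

0.2699

The first failure time is exponential with rate Σλ_i = 1/530 + 1/1282 + 1/170 + 1/423 = 0.0109132 per hour.
P(min > 120) = e^(−0.0109132·120) = e^(−1.3096) ≈ 0.2699.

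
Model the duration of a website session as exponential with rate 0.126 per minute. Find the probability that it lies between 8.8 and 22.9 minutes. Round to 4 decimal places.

P(8.8 < X < 22.9) = e^(−λ·8.8) − e^(−λ·22.9) = 0.32995 − 0.05583 ≈ 0.2741.

0.2741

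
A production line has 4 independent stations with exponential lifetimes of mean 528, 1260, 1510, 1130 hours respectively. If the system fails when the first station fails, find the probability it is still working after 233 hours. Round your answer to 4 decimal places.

0.3728

The first failure time is exponential with rate Σλ_i = 1/528 + 1/1260 + 1/1510 + 1/1130 = 0.0042348 per hour.
P(min > 233) = e^(−0.0042348·233) = e^(−0.98671) ≈ 0.3728.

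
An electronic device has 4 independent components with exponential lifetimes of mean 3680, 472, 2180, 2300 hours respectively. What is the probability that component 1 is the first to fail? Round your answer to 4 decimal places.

Rates: λ_i = 1/mean_i → 0.000271739, 0.00211864, 0.000458716, 0.000434783; Σλ = 0.00328388.
P(component 1 first) = λ_1/Σλ = 0.000271739/0.00328388 ≈ 0.0827.

0.0827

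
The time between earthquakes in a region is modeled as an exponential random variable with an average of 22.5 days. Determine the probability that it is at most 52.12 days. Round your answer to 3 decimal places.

The rate is λ = 1/22.5 = 0.0444444 per day.
P(X ≤ 52.12) = 1 − e^(−λ·52.12) = 1 − e^(−2.3164) ≈ 0.901.

0.901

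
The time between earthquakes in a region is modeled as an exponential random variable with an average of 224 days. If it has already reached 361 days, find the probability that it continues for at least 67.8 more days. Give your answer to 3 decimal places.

The rate is λ = 1/224 = 0.00446429 per day.
P(X > s+t | X > s) = e^(−λ(s+t))/e^(−λs) = e^(−λt), independent of s = 361.
P(X > 67.8) = e^(−0.30268) ≈ 0.739.

0.739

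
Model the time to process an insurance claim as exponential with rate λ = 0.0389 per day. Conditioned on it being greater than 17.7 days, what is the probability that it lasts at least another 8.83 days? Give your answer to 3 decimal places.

By the memoryless property, P(X > 17.7+8.83 | X > 17.7) = P(X > 8.83).
P(X > 8.83) = e^(−0.34349) ≈ 0.709.

0.709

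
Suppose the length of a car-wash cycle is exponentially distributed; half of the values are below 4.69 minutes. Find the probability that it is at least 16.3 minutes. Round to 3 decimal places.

0.090

For an exponential, median = ln(2)/λ, so λ = ln 2 / 4.69 = 0.147793 per minute.
P(X > 16.3) = e^(−λ·16.3) = e^(−2.409) ≈ 0.090.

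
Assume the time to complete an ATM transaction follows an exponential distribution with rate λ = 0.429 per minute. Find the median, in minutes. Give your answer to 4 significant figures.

1.616

Set 1 − e^(−λt) = 0.5, so t = −ln(0.5)/λ = 0.69315/0.429 ≈ 1.61573 minutes.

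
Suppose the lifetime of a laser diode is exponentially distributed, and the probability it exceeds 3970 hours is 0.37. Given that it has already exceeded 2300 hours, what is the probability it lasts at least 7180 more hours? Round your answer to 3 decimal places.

0.166

From e^(−λ·3970) = 0.37, λ = −ln(0.37)/3970 = 0.000250441.
Memoryless: P(X > 2300+7180 | X > 2300) = P(X > 7180) = e^(−0.000250441·7180) ≈ 0.166.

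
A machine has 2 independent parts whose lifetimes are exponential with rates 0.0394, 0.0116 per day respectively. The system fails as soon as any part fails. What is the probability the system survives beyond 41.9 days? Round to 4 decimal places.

The time to first failure is exponential with rate Σλ = 0.0394 + 0.0116 = 0.051.
P(min > 41.9) = e^(−0.051·41.9) = e^(−2.1369) ≈ 0.1180.

0.1180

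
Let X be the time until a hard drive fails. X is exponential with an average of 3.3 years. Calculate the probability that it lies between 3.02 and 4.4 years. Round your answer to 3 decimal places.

The rate is λ = 1/3.3 = 0.30303 per year.
P(3.02 < X < 4.4) = e^(−λ·3.02) − e^(−λ·4.4) = 0.40046 − 0.26360 ≈ 0.137.

0.137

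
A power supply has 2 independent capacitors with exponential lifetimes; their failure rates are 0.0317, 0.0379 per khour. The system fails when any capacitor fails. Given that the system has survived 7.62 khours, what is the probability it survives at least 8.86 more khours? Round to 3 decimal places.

Time to first failure ~ Exp(Σλ) with Σλ = 0.0696.
By memorylessness, P(T > 7.62+8.86 | T > 7.62) = P(T > 8.86) = e^(−0.0696·8.86) ≈ 0.540.

0.540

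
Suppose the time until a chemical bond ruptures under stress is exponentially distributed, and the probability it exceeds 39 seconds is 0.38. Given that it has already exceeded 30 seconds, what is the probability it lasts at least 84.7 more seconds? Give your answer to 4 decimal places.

0.1223

From e^(−λ·39) = 0.38, λ = −ln(0.38)/39 = 0.0248098.
Memoryless: P(X > 30+84.7 | X > 30) = P(X > 84.7) = e^(−0.0248098·84.7) ≈ 0.1223.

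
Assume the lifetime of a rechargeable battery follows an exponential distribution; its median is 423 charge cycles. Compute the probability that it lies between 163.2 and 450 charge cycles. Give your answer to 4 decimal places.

0.2870

For an exponential, median = ln(2)/λ, so λ = ln 2 / 423 = 0.00163865 per charge cycle.
P(163.2 < X < 450) = e^(−λ·163.2) − e^(−λ·450) = 0.76535 − 0.47836 ≈ 0.2870.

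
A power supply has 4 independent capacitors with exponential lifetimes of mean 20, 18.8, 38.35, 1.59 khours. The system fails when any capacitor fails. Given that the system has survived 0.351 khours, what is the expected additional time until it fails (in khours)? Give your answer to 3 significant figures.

1.32

First-failure rate Σλ = 1/20 + 1/18.8 + 1/38.35 + 1/1.59 = 0.758198.
By memorylessness the expected residual is 1/Σλ = 1.31892 khours, regardless of the 0.351 already elapsed.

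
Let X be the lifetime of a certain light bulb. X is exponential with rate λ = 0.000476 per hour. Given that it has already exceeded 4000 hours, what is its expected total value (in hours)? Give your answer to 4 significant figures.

By memorylessness, E[X | X > 4000] = 4000 + 1/λ = 4000 + 2100.84 = 6100.84 hours.

6101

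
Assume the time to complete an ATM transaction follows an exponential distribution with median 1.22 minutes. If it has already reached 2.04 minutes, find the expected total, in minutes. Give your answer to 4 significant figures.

3.800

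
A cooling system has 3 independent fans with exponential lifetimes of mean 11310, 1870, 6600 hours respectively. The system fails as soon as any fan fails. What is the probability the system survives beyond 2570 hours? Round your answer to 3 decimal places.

The first failure time is exponential with rate Σλ_i = 1/11310 + 1/1870 + 1/6600 = 0.000774692 per hour.
P(min > 2570) = e^(−0.000774692·2570) = e^(−1.991) ≈ 0.137.

0.137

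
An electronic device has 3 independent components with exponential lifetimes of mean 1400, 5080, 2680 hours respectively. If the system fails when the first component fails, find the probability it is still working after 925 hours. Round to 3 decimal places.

0.305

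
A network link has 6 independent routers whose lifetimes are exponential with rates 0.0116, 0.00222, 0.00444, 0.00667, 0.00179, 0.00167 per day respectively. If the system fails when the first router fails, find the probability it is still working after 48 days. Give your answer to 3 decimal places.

0.256

The time to first failure is exponential with rate Σλ = 0.0116 + 0.00222 + 0.00444 + 0.00667 + 0.00179 + 0.00167 = 0.02839.
P(min > 48) = e^(−0.02839·48) = e^(−1.3627) ≈ 0.256.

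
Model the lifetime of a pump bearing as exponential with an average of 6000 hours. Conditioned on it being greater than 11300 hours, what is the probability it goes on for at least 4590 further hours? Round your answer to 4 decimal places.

The rate is λ = 1/6000 = 0.000166667 per hour.
By the memoryless property, P(X > 11300+4590 | X > 11300) = P(X > 4590).
P(X > 4590) = e^(−0.765) ≈ 0.4653.

0.4653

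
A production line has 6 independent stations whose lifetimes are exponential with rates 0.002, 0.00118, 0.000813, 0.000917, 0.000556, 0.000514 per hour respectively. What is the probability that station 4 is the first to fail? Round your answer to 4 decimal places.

The time to first failure is exponential with rate Σλ = 0.002 + 0.00118 + 0.000813 + 0.000917 + 0.000556 + 0.000514 = 0.00598.
P(station 4 first) = λ_4/Σλ = 0.000917/0.00598 ≈ 0.1533.

0.1533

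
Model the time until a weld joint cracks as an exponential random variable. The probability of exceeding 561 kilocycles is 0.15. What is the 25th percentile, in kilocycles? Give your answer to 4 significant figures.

e^(−λ·561) = 0.15 ⇒ λ = −ln(0.15)/561 = 0.00338168.
25th percentile: 1 − e^(−λt) = 0.25, t = −ln(0.75)/λ = 85.0709 kilocycles.

85.07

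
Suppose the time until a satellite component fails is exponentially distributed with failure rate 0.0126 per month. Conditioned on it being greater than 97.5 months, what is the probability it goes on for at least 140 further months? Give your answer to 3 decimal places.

By the memoryless property, P(X > 97.5+140 | X > 97.5) = P(X > 140).
P(X > 140) = e^(−1.764) ≈ 0.171.

0.171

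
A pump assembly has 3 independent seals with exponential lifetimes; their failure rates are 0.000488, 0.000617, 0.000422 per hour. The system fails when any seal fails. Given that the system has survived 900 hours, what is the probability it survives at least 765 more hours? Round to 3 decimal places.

0.311

Time to first failure ~ Exp(Σλ) with Σλ = 0.001527.
By memorylessness, P(T > 900+765 | T > 900) = P(T > 765) = e^(−0.001527·765) ≈ 0.311.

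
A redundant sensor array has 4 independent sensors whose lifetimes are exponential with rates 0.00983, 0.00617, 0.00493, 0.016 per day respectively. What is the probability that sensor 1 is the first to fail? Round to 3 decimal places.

0.266

The time to first failure is exponential with rate Σλ = 0.00983 + 0.00617 + 0.00493 + 0.016 = 0.03693.
P(sensor 1 first) = λ_1/Σλ = 0.00983/0.03693 ≈ 0.266.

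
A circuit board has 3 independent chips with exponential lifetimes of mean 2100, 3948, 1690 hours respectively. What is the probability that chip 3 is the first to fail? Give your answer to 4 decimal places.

0.4479

Rates: λ_i = 1/mean_i → 0.00047619, 0.000253293, 0.000591716; Σλ = 0.0013212.
P(chip 3 first) = λ_3/Σλ = 0.000591716/0.0013212 ≈ 0.4479.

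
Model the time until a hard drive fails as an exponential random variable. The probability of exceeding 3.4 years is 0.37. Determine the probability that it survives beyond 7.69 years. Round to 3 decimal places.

0.106

e^(−λ·3.4) = 0.37 ⇒ λ = −ln(0.37)/3.4 = 0.292427.
P(X > 7.69) = e^(−0.292427·7.69) = e^(−2.2488) ≈ 0.106.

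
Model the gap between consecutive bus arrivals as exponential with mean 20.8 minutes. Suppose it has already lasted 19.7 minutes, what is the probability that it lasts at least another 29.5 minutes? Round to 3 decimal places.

The rate is λ = 1/20.8 = 0.0480769 per minute.
By the memoryless property, P(X > 19.7+29.5 | X > 19.7) = P(X > 29.5).
P(X > 29.5) = e^(−1.4183) ≈ 0.242.

0.242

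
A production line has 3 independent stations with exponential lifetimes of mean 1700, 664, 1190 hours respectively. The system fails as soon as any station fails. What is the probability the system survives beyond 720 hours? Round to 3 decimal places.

0.121

The first failure time is exponential with rate Σλ_i = 1/1700 + 1/664 + 1/1190 = 0.0029346 per hour.
P(min > 720) = e^(−0.0029346·720) = e^(−2.1129) ≈ 0.121.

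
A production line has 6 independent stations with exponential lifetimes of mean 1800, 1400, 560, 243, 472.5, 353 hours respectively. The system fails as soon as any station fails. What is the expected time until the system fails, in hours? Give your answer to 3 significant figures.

82.5

The first failure time is exponential with rate Σλ_i = 1/1800 + 1/1400 + 1/560 + 1/243 + 1/472.5 + 1/353 = 0.01212 per hour.
E[min] = 1/Σλ = 1/0.01212 = 82.5079 hours.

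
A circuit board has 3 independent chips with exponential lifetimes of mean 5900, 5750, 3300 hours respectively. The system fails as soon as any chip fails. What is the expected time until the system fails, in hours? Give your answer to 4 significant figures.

The first failure time is exponential with rate Σλ_i = 1/5900 + 1/5750 + 1/3300 = 0.000646435 per hour.
E[min] = 1/Σλ = 1/0.000646435 = 1546.95 hours.

1547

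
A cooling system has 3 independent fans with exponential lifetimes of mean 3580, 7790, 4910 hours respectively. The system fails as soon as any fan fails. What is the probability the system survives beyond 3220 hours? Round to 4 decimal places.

0.1397

The first failure time is exponential with rate Σλ_i = 1/3580 + 1/7790 + 1/4910 = 0.000611365 per hour.
P(min > 3220) = e^(−0.000611365·3220) = e^(−1.9686) ≈ 0.1397.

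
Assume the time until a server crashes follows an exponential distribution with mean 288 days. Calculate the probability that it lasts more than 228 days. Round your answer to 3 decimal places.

0.453

The rate is λ = 1/288 = 0.00347222 per day.
P(X > 228) = e^(−λ·228) = e^(−0.79167) ≈ 0.453.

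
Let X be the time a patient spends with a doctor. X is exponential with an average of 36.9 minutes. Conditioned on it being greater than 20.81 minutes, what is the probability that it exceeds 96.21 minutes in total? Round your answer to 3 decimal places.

0.130

The rate is λ = 1/36.9 = 0.0271003 per minute.
By the memoryless property, P(X > 20.81+75.4 | X > 20.81) = P(X > 75.4).
P(X > 75.4) = e^(−2.0434) ≈ 0.130.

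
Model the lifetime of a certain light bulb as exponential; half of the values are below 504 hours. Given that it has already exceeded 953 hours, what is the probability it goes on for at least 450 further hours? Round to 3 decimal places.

For an exponential, median = ln(2)/λ, so λ = ln 2 / 504 = 0.00137529 per hour.
By the memoryless property, P(X > 953+450 | X > 953) = P(X > 450).
P(X > 450) = e^(−0.61888) ≈ 0.539.

0.539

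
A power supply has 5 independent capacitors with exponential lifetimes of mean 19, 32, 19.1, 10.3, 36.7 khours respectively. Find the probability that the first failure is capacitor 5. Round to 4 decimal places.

0.1046

Rates: λ_i = 1/mean_i → 0.0526316, 0.03125, 0.052356, 0.0970874, 0.027248; Σλ = 0.260573.
P(capacitor 5 first) = λ_5/Σλ = 0.027248/0.260573 ≈ 0.1046.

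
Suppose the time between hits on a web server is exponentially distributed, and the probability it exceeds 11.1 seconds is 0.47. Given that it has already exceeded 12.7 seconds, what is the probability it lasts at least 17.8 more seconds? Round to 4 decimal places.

From e^(−λ·11.1) = 0.47, λ = −ln(0.47)/11.1 = 0.0680201.
Memoryless: P(X > 12.7+17.8 | X > 12.7) = P(X > 17.8) = e^(−0.0680201·17.8) ≈ 0.2980.

0.2980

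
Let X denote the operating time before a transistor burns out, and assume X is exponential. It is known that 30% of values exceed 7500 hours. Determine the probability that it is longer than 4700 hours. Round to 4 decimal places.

e^(−λ·7500) = 0.30 ⇒ λ = −ln(0.30)/7500 = 0.00016053.
P(X > 4700) = e^(−0.00016053·4700) = e^(−0.75449) ≈ 0.4703.

0.4703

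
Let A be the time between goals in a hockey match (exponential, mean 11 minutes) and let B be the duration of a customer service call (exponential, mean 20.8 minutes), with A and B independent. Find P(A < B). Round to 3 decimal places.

0.654

λ_1 = 1/11 = 0.0909091, λ_2 = 1/20.8 = 0.0480769.
For independent exponentials, P(A < B) = λ_1/(λ_1+λ_2) = 0.0909091/0.138986 ≈ 0.654.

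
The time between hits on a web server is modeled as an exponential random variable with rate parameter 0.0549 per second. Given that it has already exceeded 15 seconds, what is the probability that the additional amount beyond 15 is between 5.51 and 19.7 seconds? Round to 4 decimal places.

Memoryless: the residual past 15 is again Exp(λ).
P(5.51 < residual < 19.7) = e^(−λ·5.51) − e^(−λ·19.7) = 0.73897 − 0.33908 ≈ 0.3999.

0.3999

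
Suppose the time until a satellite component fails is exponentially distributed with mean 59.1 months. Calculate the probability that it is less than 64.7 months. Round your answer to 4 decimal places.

The rate is λ = 1/59.1 = 0.0169205 per month.
P(X ≤ 64.7) = 1 − e^(−λ·64.7) = 1 − e^(−1.0948) ≈ 0.6654.

0.6654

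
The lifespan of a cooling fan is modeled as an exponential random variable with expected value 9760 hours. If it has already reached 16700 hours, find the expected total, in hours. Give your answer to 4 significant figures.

26460

The rate is λ = 1/9760 = 0.000102459 per hour.
By memorylessness, E[X | X > 16700] = 16700 + 1/λ = 16700 + 9760 = 26460 hours.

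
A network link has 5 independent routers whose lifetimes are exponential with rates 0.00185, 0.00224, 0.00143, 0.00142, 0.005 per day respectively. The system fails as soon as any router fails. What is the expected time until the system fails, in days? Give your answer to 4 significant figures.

The time to first failure is exponential with rate Σλ = 0.00185 + 0.00224 + 0.00143 + 0.00142 + 0.005 = 0.01194.
E[min] = 1/Σλ = 1/0.01194 = 83.7521 days.

83.75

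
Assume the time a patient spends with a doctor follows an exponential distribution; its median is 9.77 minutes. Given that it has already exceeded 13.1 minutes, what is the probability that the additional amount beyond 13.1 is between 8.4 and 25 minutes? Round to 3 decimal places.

0.381

For an exponential, median = ln(2)/λ, so λ = ln 2 / 9.77 = 0.0709465 per minute.
Memoryless: the residual past 13.1 is again Exp(λ).
P(8.4 < residual < 25) = e^(−λ·8.4) − e^(−λ·25) = 0.55104 − 0.16971 ≈ 0.381.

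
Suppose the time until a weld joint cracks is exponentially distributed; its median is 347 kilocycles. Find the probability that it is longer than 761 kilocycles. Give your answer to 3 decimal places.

0.219

For an exponential, median = ln(2)/λ, so λ = ln 2 / 347 = 0.00199754 per kilocycle.
P(X > 761) = e^(−λ·761) = e^(−1.5201) ≈ 0.219.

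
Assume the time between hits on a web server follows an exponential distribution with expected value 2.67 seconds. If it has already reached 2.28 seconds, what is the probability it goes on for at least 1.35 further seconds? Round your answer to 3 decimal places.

0.603

The rate is λ = 1/2.67 = 0.374532 per second.
The exponential is memoryless, so the remaining time is again Exp(λ): the condition X > 2.28 is irrelevant.
P(X > 1.35) = e^(−0.50562) ≈ 0.603.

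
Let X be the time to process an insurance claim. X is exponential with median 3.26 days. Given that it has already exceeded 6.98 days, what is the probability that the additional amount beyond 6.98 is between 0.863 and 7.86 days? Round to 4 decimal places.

For an exponential, median = ln(2)/λ, so λ = ln 2 / 3.26 = 0.212622 per day.
Memoryless: the residual past 6.98 is again Exp(λ).
P(0.863 < residual < 7.86) = e^(−λ·0.863) − e^(−λ·7.86) = 0.83236 − 0.18802 ≈ 0.6443.

0.6443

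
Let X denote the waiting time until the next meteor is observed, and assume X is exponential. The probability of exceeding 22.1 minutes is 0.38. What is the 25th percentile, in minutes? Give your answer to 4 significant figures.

e^(−λ·22.1) = 0.38 ⇒ λ = −ln(0.38)/22.1 = 0.0437821.
25th percentile: 1 − e^(−λt) = 0.25, t = −ln(0.75)/λ = 6.57077 minutes.

6.571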